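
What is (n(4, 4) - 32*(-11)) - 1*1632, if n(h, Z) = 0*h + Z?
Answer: -1276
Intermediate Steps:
n(h, Z) = Z (n(h, Z) = 0 + Z = Z)
(n(4, 4) - 32*(-11)) - 1*1632 = (4 - 32*(-11)) - 1*1632 = (4 + 352) - 1632 = 356 - 1632 = -1276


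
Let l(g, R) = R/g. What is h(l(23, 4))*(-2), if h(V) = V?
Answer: -8/23 ≈ -0.34783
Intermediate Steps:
h(l(23, 4))*(-2) = (4/23)*(-2) = -8/23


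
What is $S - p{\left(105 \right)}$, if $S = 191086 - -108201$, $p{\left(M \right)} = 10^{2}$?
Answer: $299187$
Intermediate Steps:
$p{\left(M \right)} = 100$
$S = 299287$ ($S = 191086 + 108201 = 299287$)
$S - p{\left(105 \right)} = 299287 - 100 = 299187$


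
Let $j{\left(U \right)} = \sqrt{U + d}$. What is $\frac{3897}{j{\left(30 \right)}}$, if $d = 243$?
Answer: $\frac{1299 \sqrt{273}}{91} \approx 235.86$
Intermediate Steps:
$j{\left(U \right)} = \sqrt{243 + U}$ ($j{\left(U \right)} = \sqrt{U + 243} = \sqrt{243 + U}$)
$\frac{3897}{j{\left(30 \right)}} = \frac{3897}{\sqrt{243 + 30}} = \frac{3897}{\sqrt{273}} = 3897 \frac{\sqrt{273}}{273} = \frac{1299 \sqrt{273}}{91}$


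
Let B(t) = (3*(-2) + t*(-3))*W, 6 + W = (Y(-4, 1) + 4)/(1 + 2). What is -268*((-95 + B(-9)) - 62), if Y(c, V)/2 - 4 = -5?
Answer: 72092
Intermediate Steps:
Y(c, V) = -2 (Y(c, V) = 8 + 2*(-5) = 8 - 10 = -2)
W = -16/3 (W = -6 + (-2 + 4)/(1 + 2) = -6 + 2/3 = -6 + 2*(⅓) = -6 + ⅔ = -16/3 ≈ -5.3333)
B(t) = 32 + 16*t (B(t) = (3*(-2) + t*(-3))*(-16/3) = (-6 - 3*t)*(-16/3) = 32 + 16*t)
-268*((-95 + B(-9)) - 62) = -268*((-95 + (32 + 16*(-9))) - 62) = -268*((-95 + (32 - 144)) - 62) = -268*((-95 - 112) - 62) = -268*(-207 - 62) = -268*(-269) = 72092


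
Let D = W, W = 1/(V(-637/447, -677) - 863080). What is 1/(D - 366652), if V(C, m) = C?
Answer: -385797397/141453387205291 ≈ -2.7274e-6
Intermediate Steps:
W = -447/385797397 (W = 1/(-637/447 - 863080) = 1/(-385797397/447) = -447/385797397 ≈ -1.1586e-6)
D = -447/385797397 ≈ -1.1586e-6
1/(D - 366652) = 1/(-447/385797397 - 366652) = 1/(-141453387205291/385797397) = -385797397/141453387205291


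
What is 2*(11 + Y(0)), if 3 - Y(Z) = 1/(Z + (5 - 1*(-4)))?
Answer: 250/9 ≈ 27.778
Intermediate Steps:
Y(Z) = 3 - 1/(9 + Z) (Y(Z) = 3 - 1/(Z + (5 - 1*(-4))) = 3 - 1/(Z + (5 + 4)) = 3 - 1/(Z + 9) = 3 - 1/(9 + Z))
2*(11 + Y(0)) = 2*(11 + (26 + 3*0)/(9 + 0)) = 2*(11 + (26 + 0)/9) = 2*(11 + (1/9)*26) = 2*(11 + 26/9) = 2*(125/9) = 250/9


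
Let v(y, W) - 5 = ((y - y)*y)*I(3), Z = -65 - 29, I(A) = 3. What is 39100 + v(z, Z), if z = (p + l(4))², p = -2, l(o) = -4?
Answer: 39105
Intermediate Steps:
Z = -94
z = 36 (z = (-2 - 4)² = (-6)² = 36)
v(y, W) = 5 (v(y, W) = 5 + ((y - y)*y)*3 = 5 + (0*y)*3 = 5 + 0*3 = 5 + 0 = 5)
39100 + v(z, Z) = 39100 + 5 = 39105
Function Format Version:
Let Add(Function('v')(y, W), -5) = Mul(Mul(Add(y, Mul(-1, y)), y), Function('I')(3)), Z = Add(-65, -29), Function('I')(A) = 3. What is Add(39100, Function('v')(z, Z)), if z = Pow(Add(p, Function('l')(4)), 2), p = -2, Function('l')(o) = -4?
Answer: 39105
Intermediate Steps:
Z = -94
z = 36 (z = Pow(Add(-2, -4), 2) = Pow(-6, 2) = 36)
Function('v')(y, W) = 5 (Function('v')(y, W) = Add(5, Mul(Mul(Add(y, Mul(-1, y)), y), 3)) = Add(5, Mul(Mul(0, y), 3)) = Add(5, Mul(0, 3)) = Add(5, 0) = 5)
Add(39100, Function('v')(z, Z)) = Add(39100, 5) = 39105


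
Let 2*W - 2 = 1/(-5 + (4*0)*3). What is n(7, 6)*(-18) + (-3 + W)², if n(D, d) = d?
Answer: -10359/100 ≈ -103.59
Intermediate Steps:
W = 9/10 (W = 1 + 1/(2*(-5 + (4*0)*3)) = 1 + 1/(2*(-5 + 0*3)) = 1 + 1/(2*(-5 + 0)) = 1 + (½)/(-5) = 1 + (½)*(-⅕) = 1 - ⅒ = 9/10 ≈ 0.90000)
n(7, 6)*(-18) + (-3 + W)² = 6*(-18) + (-3 + 9/10)² = -108 + (-21/10)² = -108 + 441/100 = -10359/100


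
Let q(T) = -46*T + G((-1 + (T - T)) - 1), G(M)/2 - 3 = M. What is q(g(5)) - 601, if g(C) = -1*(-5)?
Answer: -829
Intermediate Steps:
G(M) = 6 + 2*M
g(C) = 5
q(T) = 2 - 46*T (q(T) = -46*T + (6 + 2*((-1 + (T - T)) - 1)) = -46*T + (6 + 2*((-1 + 0) - 1)) = -46*T + (6 + 2*(-1 - 1)) = -46*T + (6 + 2*(-2)) = -46*T + (6 - 4) = -46*T + 2 = 2 - 46*T)
q(g(5)) - 601 = (2 - 46*5) - 601 = (2 - 230) - 601 = -228 - 601 = -829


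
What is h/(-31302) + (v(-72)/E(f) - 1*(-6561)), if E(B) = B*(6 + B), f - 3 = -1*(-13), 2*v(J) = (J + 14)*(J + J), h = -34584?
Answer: 754520659/114774 ≈ 6574.0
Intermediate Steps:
v(J) = J*(14 + J) (v(J) = ((J + 14)*(J + J))/2 = ((14 + J)*(2*J))/2 = (2*J*(14 + J))/2 = J*(14 + J))
f = 16 (f = 3 - 1*(-13) = 3 + 13 = 16)
h/(-31302) + (v(-72)/E(f) - 1*(-6561)) = -34584/(-31302) + ((-72*(14 - 72))/((16*(6 + 16))) - 1*(-6561)) = -34584*(-1/31302) + ((-72*(-58))/((16*22)) + 6561) = 5764/5217 + (4176/352 + 6561) = 5764/5217 + (4176*(1/352) + 6561) = 5764/5217 + (261/22 + 6561) = 5764/5217 + 144603/22 = 754520659/114774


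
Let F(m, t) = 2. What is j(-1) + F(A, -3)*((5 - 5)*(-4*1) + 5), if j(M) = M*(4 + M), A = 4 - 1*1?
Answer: 7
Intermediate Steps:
A = 3 (A = 4 - 1 = 3)
j(-1) + F(A, -3)*((5 - 5)*(-4*1) + 5) = -(4 - 1) + 2*((5 - 5)*(-4*1) + 5) = -1*3 + 2*(0*(-4) + 5) = -3 + 2*(0 + 5) = -3 + 2*5 = -3 + 10 = 7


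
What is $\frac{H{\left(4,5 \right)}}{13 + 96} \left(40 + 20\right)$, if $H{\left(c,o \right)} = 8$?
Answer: $\frac{480}{109} \approx 4.4037$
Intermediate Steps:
$\frac{H{\left(4,5 \right)}}{13 + 96} \left(40 + 20\right) = \frac{1}{13 + 96} \cdot 8 \left(40 + 20\right) = \frac{1}{109} \cdot 8 \cdot 60 = \frac{8}{109} \cdot 60 = \frac{480}{109}$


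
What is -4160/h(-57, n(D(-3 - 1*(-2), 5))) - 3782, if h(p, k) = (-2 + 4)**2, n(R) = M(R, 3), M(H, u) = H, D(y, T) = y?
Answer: -4822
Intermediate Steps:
n(R) = R
h(p, k) = 4 (h(p, k) = 2**2 = 4)
-4160/h(-57, n(D(-3 - 1*(-2), 5))) - 3782 = -4160/4 - 3782 = -4160*1/4 - 3782 = -1040 - 3782 = -4822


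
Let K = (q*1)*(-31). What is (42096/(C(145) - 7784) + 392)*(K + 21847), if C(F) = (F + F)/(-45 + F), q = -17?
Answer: 224343740016/25937 ≈ 8.6496e+6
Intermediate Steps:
K = 527 (K = -17*1*(-31) = -17*(-31) = 527)
C(F) = 2*F/(-45 + F) (C(F) = (2*F)/(-45 + F) = 2*F/(-45 + F))
(42096/(C(145) - 7784) + 392)*(K + 21847) = (42096/(2*145/(-45 + 145) - 7784) + 392)*(527 + 21847) = (42096/(2*145/100 - 7784) + 392)*22374 = (42096/(2*145*(1/100) - 7784) + 392)*22374 = (42096/(29/10 - 7784) + 392)*22374 = (42096/(-77811/10) + 392)*22374 = (42096*(-10/77811) + 392)*22374 = (-140320/25937 + 392)*22374 = (10026984/25937)*22374 = 224343740016/25937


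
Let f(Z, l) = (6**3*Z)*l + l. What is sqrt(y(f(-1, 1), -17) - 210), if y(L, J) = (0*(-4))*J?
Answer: I*sqrt(210) ≈ 14.491*I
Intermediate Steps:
f(Z, l) = l + 216*Z*l (f(Z, l) = (216*Z)*l + l = 216*Z*l + l = l + 216*Z*l)
y(L, J) = 0 (y(L, J) = 0*J = 0)
sqrt(y(f(-1, 1), -17) - 210) = sqrt(0 - 210) = sqrt(-210) = I*sqrt(210)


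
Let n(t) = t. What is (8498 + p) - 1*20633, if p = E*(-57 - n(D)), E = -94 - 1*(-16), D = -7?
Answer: -8235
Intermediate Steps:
E = -78 (E = -94 + 16 = -78)
p = 3900 (p = -78*(-57 - 1*(-7)) = -78*(-57 + 7) = -78*(-50) = 3900)
(8498 + p) - 1*20633 = (8498 + 3900) - 1*20633 = 12398 - 20633 = -8235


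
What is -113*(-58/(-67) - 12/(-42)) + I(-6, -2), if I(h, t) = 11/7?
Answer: -60283/469 ≈ -128.54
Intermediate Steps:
I(h, t) = 11/7 (I(h, t) = 11*(1/7) = 11/7)
-113*(-58/(-67) - 12/(-42)) + I(-6, -2) = -113*(-58/(-67) - 12/(-42)) + 11/7 = -113*(-58*(-1/67) - 12*(-1/42)) + 11/7 = -113*(58/67 + 2/7) + 11/7 = -113*540/469 + 11/7 = -61020/469 + 11/7 = -60283/469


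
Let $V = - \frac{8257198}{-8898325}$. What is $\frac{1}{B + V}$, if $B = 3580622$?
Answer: $\frac{8898325}{31861546515348} \approx 2.7928 \cdot 10^{-7}$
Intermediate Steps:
$V = \frac{8257198}{8898325}$ ($V = \left(-8257198\right) \left(- \frac{1}{8898325}\right) = \frac{8257198}{8898325} \approx 0.92795$)
$\frac{1}{B + V} = \frac{1}{3580622 + \frac{8257198}{8898325}} = \frac{1}{\frac{31861546515348}{8898325}} = \frac{8898325}{31861546515348}$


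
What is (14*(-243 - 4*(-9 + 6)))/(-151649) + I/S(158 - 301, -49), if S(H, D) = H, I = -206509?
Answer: 31317345803/21685807 ≈ 1444.1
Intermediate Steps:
(14*(-243 - 4*(-9 + 6)))/(-151649) + I/S(158 - 301, -49) = (14*(-243 - 4*(-9 + 6)))/(-151649) - 206509/(158 - 301) = (14*(-243 - 4*(-3)))*(-1/151649) - 206509/(-143) = (14*(-243 + 12))*(-1/151649) - 206509*(-1/143) = (14*(-231))*(-1/151649) + 206509/143 = -3234*(-1/151649) + 206509/143 = 3234/151649 + 206509/143 = 31317345803/21685807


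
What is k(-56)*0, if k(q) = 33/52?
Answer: 0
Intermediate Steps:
k(q) = 33/52 (k(q) = 33*(1/52) = 33/52)
k(-56)*0 = (33/52)*0 = 0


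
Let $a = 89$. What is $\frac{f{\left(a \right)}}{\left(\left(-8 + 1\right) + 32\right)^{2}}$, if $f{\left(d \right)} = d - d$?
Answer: $0$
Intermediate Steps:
$f{\left(d \right)} = 0$
$\frac{f{\left(a \right)}}{\left(\left(-8 + 1\right) + 32\right)^{2}} = \frac{0}{\left(\left(-8 + 1\right) + 32\right)^{2}} = \frac{0}{\left(-7 + 32\right)^{2}} = \frac{0}{25^{2}} = \frac{0}{625} = 0 \cdot \frac{1}{625} = 0$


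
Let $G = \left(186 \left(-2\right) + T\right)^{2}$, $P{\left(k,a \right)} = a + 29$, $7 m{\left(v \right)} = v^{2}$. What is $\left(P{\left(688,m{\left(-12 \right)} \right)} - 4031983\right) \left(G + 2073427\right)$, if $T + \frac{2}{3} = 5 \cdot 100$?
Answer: $- \frac{75827632550654}{9} \approx -8.4253 \cdot 10^{12}$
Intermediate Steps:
$m{\left(v \right)} = \frac{v^{2}}{7}$
$P{\left(k,a \right)} = 29 + a$
$T = \frac{1498}{3}$ ($T = - \frac{2}{3} + 5 \cdot 100 = - \frac{2}{3} + 500 = \frac{1498}{3} \approx 499.33$)
$G = \frac{145924}{9}$ ($G = \left(186 \left(-2\right) + \frac{1498}{3}\right)^{2} = \left(-372 + \frac{1498}{3}\right)^{2} = \left(\frac{382}{3}\right)^{2} = \frac{145924}{9} \approx 16214.0$)
$\left(P{\left(688,m{\left(-12 \right)} \right)} - 4031983\right) \left(G + 2073427\right) = \left(\left(29 + \frac{\left(-12\right)^{2}}{7}\right) - 4031983\right) \left(\frac{145924}{9} + 2073427\right) = \left(\left(29 + \frac{1}{7} \cdot 144\right) - 4031983\right) \frac{18806767}{9} = \left(\left(29 + \frac{144}{7}\right) - 4031983\right) \frac{18806767}{9} = \left(\frac{347}{7} - 4031983\right) \frac{18806767}{9} = \left(- \frac{28223534}{7}\right) \frac{18806767}{9} = - \frac{75827632550654}{9}$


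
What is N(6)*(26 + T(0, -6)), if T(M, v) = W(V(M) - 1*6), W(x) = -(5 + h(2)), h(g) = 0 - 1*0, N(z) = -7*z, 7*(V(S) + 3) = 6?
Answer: -882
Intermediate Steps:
V(S) = -15/7 (V(S) = -3 + (1/7)*6 = -3 + 6/7 = -15/7)
h(g) = 0 (h(g) = 0 + 0 = 0)
W(x) = -5 (W(x) = -(5 + 0) = -1*5 = -5)
T(M, v) = -5
N(6)*(26 + T(0, -6)) = (-7*6)*(26 - 5) = -42*21 = -882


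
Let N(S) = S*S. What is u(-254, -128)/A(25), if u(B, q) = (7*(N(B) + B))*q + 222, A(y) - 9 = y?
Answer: -28789265/17 ≈ -1.6935e+6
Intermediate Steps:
A(y) = 9 + y
N(S) = S**2
u(B, q) = 222 + q*(7*B + 7*B**2) (u(B, q) = (7*(B**2 + B))*q + 222 = (7*(B + B**2))*q + 222 = (7*B + 7*B**2)*q + 222 = q*(7*B + 7*B**2) + 222 = 222 + q*(7*B + 7*B**2))
u(-254, -128)/A(25) = (222 + 7*(-254)*(-128) + 7*(-128)*(-254)**2)/(9 + 25) = (222 + 227584 + 7*(-128)*64516)/34 = (222 + 227584 - 57806336)*(1/34) = -57578530*1/34 = -28789265/17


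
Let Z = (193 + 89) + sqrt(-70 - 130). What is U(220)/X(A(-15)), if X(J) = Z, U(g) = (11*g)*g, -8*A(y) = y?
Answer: 37534200/19931 - 1331000*I*sqrt(2)/19931 ≈ 1883.2 - 94.442*I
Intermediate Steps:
A(y) = -y/8
U(g) = 11*g**2
Z = 282 + 10*I*sqrt(2) (Z = 282 + sqrt(-200) = 282 + 10*I*sqrt(2) ≈ 282.0 + 14.142*I)
X(J) = 282 + 10*I*sqrt(2)
U(220)/X(A(-15)) = (11*220**2)/(282 + 10*I*sqrt(2)) = (11*48400)/(282 + 10*I*sqrt(2)) = 532400/(282 + 10*I*sqrt(2))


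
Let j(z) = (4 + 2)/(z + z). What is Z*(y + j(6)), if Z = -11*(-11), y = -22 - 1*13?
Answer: -8349/2 ≈ -4174.5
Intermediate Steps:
y = -35 (y = -22 - 13 = -35)
j(z) = 3/z (j(z) = 6/((2*z)) = 6*(1/(2*z)) = 3/z)
Z = 121
Z*(y + j(6)) = 121*(-35 + 3/6) = 121*(-35 + 3*(⅙)) = 121*(-35 + ½) = 121*(-69/2) = -8349/2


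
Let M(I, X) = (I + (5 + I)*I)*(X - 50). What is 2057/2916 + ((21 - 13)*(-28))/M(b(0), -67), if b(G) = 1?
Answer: 37109/37908 ≈ 0.97892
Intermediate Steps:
M(I, X) = (-50 + X)*(I + I*(5 + I)) (M(I, X) = (I + I*(5 + I))*(-50 + X) = (-50 + X)*(I + I*(5 + I)))
2057/2916 + ((21 - 13)*(-28))/M(b(0), -67) = 2057/2916 + ((21 - 13)*(-28))/((1*(-300 - 50*1 + 6*(-67) + 1*(-67)))) = 2057*(1/2916) + (8*(-28))/((1*(-300 - 50 - 402 - 67))) = 2057/2916 - 224/(1*(-819)) = 2057/2916 - 224/(-819) = 2057/2916 - 224*(-1/819) = 2057/2916 + 32/117 = 37109/37908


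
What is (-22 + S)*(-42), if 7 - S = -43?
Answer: -1176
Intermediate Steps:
S = 50 (S = 7 - 1*(-43) = 7 + 43 = 50)
(-22 + S)*(-42) = (-22 + 50)*(-42) = 28*(-42) = -1176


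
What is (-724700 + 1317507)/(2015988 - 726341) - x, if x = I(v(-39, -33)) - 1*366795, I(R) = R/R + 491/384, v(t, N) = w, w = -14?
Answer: 181644950600923/495224448 ≈ 3.6679e+5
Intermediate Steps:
v(t, N) = -14
I(R) = 875/384 (I(R) = 1 + 491*(1/384) = 1 + 491/384 = 875/384)
x = -140848405/384 (x = 875/384 - 1*366795 = 875/384 - 366795 = -140848405/384 ≈ -3.6679e+5)
(-724700 + 1317507)/(2015988 - 726341) - x = (-724700 + 1317507)/(2015988 - 726341) - 1*(-140848405/384) = 592807/1289647 + 140848405/384 = 181644950600923/495224448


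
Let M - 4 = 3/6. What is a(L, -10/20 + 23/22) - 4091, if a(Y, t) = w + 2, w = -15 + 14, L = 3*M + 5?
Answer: -4090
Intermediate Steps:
M = 9/2 (M = 4 + 3/6 = 4 + 3*(⅙) = 4 + ½ = 9/2 ≈ 4.5000)
L = 37/2 (L = 3*(9/2) + 5 = 27/2 + 5 = 37/2 ≈ 18.500)
w = -1
a(Y, t) = 1 (a(Y, t) = -1 + 2 = 1)
a(L, -10/20 + 23/22) - 4091 = 1 - 4091 = -4090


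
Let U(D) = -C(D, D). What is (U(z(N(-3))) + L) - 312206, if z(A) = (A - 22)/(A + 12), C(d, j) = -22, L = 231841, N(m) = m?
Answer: -80343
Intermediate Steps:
z(A) = (-22 + A)/(12 + A)
U(D) = 22 (U(D) = -1*(-22) = 22)
(U(z(N(-3))) + L) - 312206 = (22 + 231841) - 312206 = 231863 - 312206 = -80343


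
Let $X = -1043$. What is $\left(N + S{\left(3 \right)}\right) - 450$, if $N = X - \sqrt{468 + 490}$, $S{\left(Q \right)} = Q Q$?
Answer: $-1484 - \sqrt{958} \approx -1515.0$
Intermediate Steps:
$S{\left(Q \right)} = Q^{2}$
$N = -1043 - \sqrt{958}$ ($N = -1043 - \sqrt{468 + 490} = -1043 - \sqrt{958} \approx -1074.0$)
$\left(N + S{\left(3 \right)}\right) - 450 = \left(\left(-1043 - \sqrt{958}\right) + 3^{2}\right) - 450 = \left(\left(-1043 - \sqrt{958}\right) + 9\right) - 450 = \left(-1034 - \sqrt{958}\right) - 450 = -1484 - \sqrt{958}$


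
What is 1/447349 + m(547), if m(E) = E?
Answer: 244699904/447349 ≈ 547.00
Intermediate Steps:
1/447349 + m(547) = 1/447349 + 547 = 244699904/447349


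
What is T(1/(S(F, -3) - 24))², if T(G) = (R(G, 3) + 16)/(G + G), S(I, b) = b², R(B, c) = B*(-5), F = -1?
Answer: 60025/4 ≈ 15006.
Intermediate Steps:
R(B, c) = -5*B
T(G) = (16 - 5*G)/(2*G) (T(G) = (-5*G + 16)/(G + G) = (16 - 5*G)/((2*G)) = (16 - 5*G)*(1/(2*G)) = (16 - 5*G)/(2*G))
T(1/(S(F, -3) - 24))² = (-5/2 + 8/(1/((-3)² - 24)))² = (-5/2 + 8/(1/(9 - 24)))² = (-5/2 + 8/(1/(-15)))² = (-5/2 + 8/(-1/15))² = (-5/2 + 8*(-15))² = (-5/2 - 120)² = (-245/2)² = 60025/4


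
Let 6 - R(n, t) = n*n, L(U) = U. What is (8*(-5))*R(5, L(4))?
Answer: 760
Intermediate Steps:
R(n, t) = 6 - n² (R(n, t) = 6 - n*n = 6 - n²)
(8*(-5))*R(5, L(4)) = (8*(-5))*(6 - 1*5²) = -40*(6 - 1*25) = -40*(6 - 25) = -40*(-19) = 760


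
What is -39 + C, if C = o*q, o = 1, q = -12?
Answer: -51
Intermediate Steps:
C = -12 (C = 1*(-12) = -12)
-39 + C = -39 - 12 = -51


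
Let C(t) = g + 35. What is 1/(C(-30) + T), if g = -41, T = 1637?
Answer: 1/1631 ≈ 0.00061312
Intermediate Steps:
C(t) = -6 (C(t) = -41 + 35 = -6)
1/(C(-30) + T) = 1/(-6 + 1637) = 1/1631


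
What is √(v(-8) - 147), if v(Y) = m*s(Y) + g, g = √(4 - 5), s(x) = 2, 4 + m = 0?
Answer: √(-155 + I) ≈ 0.04016 + 12.45*I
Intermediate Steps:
m = -4 (m = -4 + 0 = -4)
g = I (g = √(-1) = I ≈ 1.0*I)
v(Y) = -8 + I (v(Y) = -4*2 + I = -8 + I)
√(v(-8) - 147) = √((-8 + I) - 147) = √(-155 + I)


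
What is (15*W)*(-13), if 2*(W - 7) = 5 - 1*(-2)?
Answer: -4095/2 ≈ -2047.5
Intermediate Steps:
W = 21/2 (W = 7 + (5 - 1*(-2))/2 = 7 + (5 + 2)/2 = 7 + (½)*7 = 7 + 7/2 = 21/2 ≈ 10.500)
(15*W)*(-13) = (15*(21/2))*(-13) = (315/2)*(-13) = -4095/2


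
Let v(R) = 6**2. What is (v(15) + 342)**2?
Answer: 142884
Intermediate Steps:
v(R) = 36
(v(15) + 342)**2 = (36 + 342)**2 = 378**2 = 142884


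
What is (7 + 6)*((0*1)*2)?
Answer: 0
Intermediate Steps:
(7 + 6)*((0*1)*2) = 13*(0*2) = 13*0 = 0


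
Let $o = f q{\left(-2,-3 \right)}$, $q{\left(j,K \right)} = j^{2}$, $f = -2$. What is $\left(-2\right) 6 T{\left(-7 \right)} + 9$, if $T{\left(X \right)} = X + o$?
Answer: $189$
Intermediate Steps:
$o = -8$ ($o = - 2 \left(-2\right)^{2} = \left(-2\right) 4 = -8$)
$T{\left(X \right)} = -8 + X$ ($T{\left(X \right)} = X - 8 = -8 + X$)
$\left(-2\right) 6 T{\left(-7 \right)} + 9 = \left(-2\right) 6 \left(-8 - 7\right) + 9 = \left(-12\right) \left(-15\right) + 9 = 180 + 9 = 189$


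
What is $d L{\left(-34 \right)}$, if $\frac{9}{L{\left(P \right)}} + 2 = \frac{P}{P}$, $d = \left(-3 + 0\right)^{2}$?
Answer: $-81$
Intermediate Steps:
$d = 9$ ($d = \left(-3\right)^{2} = 9$)
$L{\left(P \right)} = -9$ ($L{\left(P \right)} = \frac{9}{-2 + \frac{P}{P}} = \frac{9}{-2 + 1} = \frac{9}{-1} = 9 \left(-1\right) = -9$)
$d L{\left(-34 \right)} = 9 \left(-9\right) = -81$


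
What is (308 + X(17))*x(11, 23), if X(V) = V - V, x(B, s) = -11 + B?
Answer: 0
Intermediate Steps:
X(V) = 0
(308 + X(17))*x(11, 23) = (308 + 0)*(-11 + 11) = 308*0 = 0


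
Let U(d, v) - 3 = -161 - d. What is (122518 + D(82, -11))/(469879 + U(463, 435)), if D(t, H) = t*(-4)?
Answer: 61095/234629 ≈ 0.26039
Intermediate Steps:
D(t, H) = -4*t
U(d, v) = -158 - d (U(d, v) = 3 + (-161 - d) = -158 - d)
(122518 + D(82, -11))/(469879 + U(463, 435)) = (122518 - 4*82)/(469879 + (-158 - 1*463)) = (122518 - 328)/(469879 + (-158 - 463)) = 122190/(469879 - 621) = 122190/469258 = 122190*(1/469258) = 61095/234629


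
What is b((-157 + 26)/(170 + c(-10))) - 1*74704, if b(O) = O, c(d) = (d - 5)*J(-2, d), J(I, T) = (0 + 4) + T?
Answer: -19423171/260 ≈ -74705.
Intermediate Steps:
J(I, T) = 4 + T
c(d) = (-5 + d)*(4 + d) (c(d) = (d - 5)*(4 + d) = (-5 + d)*(4 + d))
b((-157 + 26)/(170 + c(-10))) - 1*74704 = (-157 + 26)/(170 + (-5 - 10)*(4 - 10)) - 1*74704 = -131/(170 - 15*(-6)) - 74704 = -131/(170 + 90) - 74704 = -131/260 - 74704 = -19423171/260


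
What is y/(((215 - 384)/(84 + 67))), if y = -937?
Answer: 141487/169 ≈ 837.20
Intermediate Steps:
y/(((215 - 384)/(84 + 67))) = -937*(84 + 67)/(215 - 384) = -937/((-169/151)) = -937/((-169*1/151)) = -937/(-169/151) = -937*(-151/169) = 141487/169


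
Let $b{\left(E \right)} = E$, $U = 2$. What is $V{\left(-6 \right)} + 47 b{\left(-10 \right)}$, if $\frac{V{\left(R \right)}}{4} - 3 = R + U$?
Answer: $-474$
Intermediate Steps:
$V{\left(R \right)} = 20 + 4 R$ ($V{\left(R \right)} = 12 + 4 \left(R + 2\right) = 12 + 4 \left(2 + R\right) = 12 + \left(8 + 4 R\right) = 20 + 4 R$)
$V{\left(-6 \right)} + 47 b{\left(-10 \right)} = \left(20 + 4 \left(-6\right)\right) + 47 \left(-10\right) = \left(20 - 24\right) - 470 = -4 - 470 = -474$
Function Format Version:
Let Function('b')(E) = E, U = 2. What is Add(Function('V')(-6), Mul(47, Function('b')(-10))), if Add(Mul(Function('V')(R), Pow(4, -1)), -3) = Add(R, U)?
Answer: -474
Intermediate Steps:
Function('V')(R) = Add(20, Mul(4, R)) (Function('V')(R) = Add(12, Mul(4, Add(R, 2))) = Add(12, Mul(4, Add(2, R))) = Add(12, Add(8, Mul(4, R))) = Add(20, Mul(4, R)))
Add(Function('V')(-6), Mul(47, Function('b')(-10))) = Add(Add(20, Mul(4, -6)), Mul(47, -10)) = Add(Add(20, -24), -470) = Add(-4, -470) = -474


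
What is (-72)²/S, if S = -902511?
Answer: -576/100279 ≈ -0.0057440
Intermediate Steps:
(-72)²/S = (-72)²/(-902511) = 5184*(-1/902511) = -576/100279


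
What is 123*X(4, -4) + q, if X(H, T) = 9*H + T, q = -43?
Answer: 3893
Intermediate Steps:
X(H, T) = T + 9*H
123*X(4, -4) + q = 123*(-4 + 9*4) - 43 = 123*(-4 + 36) - 43 = 123*32 - 43 = 3936 - 43 = 3893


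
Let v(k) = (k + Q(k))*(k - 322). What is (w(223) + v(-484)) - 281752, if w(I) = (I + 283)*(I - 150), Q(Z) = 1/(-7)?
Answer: 1017836/7 ≈ 1.4541e+5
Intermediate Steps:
Q(Z) = -⅐
w(I) = (-150 + I)*(283 + I) (w(I) = (283 + I)*(-150 + I) = (-150 + I)*(283 + I))
v(k) = (-322 + k)*(-⅐ + k) (v(k) = (k - ⅐)*(k - 322) = (-⅐ + k)*(-322 + k) = (-322 + k)*(-⅐ + k))
(w(223) + v(-484)) - 281752 = ((-42450 + 223² + 133*223) + (46 + (-484)² - 2255/7*(-484))) - 281752 = ((-42450 + 49729 + 29659) + (46 + 234256 + 1091420/7)) - 281752 = (36938 + 2731534/7) - 281752 = 2990100/7 - 281752 = 1017836/7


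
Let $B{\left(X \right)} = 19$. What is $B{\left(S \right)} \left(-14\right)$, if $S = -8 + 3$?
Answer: $-266$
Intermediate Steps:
$S = -5$
$B{\left(S \right)} \left(-14\right) = 19 \left(-14\right) = -266$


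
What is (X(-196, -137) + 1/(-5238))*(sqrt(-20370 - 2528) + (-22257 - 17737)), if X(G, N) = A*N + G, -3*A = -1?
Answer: 25313222447/2619 - 135446057*I*sqrt(2)/5238 ≈ 9.6652e+6 - 36569.0*I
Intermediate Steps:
A = 1/3 (A = -1/3*(-1) = 1/3 ≈ 0.33333)
X(G, N) = G + N/3 (X(G, N) = N/3 + G = G + N/3)
(X(-196, -137) + 1/(-5238))*(sqrt(-20370 - 2528) + (-22257 - 17737)) = ((-196 + (1/3)*(-137)) + 1/(-5238))*(sqrt(-20370 - 2528) + (-22257 - 17737)) = ((-196 - 137/3) - 1/5238)*(sqrt(-22898) - 39994) = (-725/3 - 1/5238)*(107*I*sqrt(2) - 39994) = -1265851*(-39994 + 107*I*sqrt(2))/5238 = 25313222447/2619 - 135446057*I*sqrt(2)/5238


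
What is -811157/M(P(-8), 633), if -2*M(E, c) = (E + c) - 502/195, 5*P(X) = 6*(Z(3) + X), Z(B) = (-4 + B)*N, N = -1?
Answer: 63270246/24259 ≈ 2608.1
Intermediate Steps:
Z(B) = 4 - B (Z(B) = (-4 + B)*(-1) = 4 - B)
P(X) = 6/5 + 6*X/5 (P(X) = (6*((4 - 1*3) + X))/5 = (6*((4 - 3) + X))/5 = (6*(1 + X))/5 = (6 + 6*X)/5 = 6/5 + 6*X/5)
M(E, c) = 251/195 - E/2 - c/2 (M(E, c) = -((E + c) - 502/195)/2 = -(-502/195 + E + c)/2 = 251/195 - E/2 - c/2)
-811157/M(P(-8), 633) = -811157/(251/195 - (6/5 + (6/5)*(-8))/2 - ½*633) = -811157/(251/195 - (6/5 - 48/5)/2 - 633/2) = -811157/(251/195 - ½*(-42/5) - 633/2) = -811157/(251/195 + 21/5 - 633/2) = -811157/(-24259/78) = -811157*(-78/24259) = 63270246/24259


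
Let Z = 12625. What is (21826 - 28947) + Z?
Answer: 5504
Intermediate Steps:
(21826 - 28947) + Z = (21826 - 28947) + 12625 = -7121 + 12625 = 5504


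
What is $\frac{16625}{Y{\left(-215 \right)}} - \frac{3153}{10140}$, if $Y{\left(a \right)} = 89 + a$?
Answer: $- \frac{4023209}{30420} \approx -132.26$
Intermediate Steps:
$\frac{16625}{Y{\left(-215 \right)}} - \frac{3153}{10140} = \frac{16625}{89 - 215} - \frac{3153}{10140} = \frac{16625}{-126} - \frac{1051}{3380} = 16625 \left(- \frac{1}{126}\right) - \frac{1051}{3380} = - \frac{2375}{18} - \frac{1051}{3380} = - \frac{4023209}{30420}$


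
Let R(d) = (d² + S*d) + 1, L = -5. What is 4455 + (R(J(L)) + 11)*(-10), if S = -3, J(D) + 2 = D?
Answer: 3635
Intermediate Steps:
J(D) = -2 + D
R(d) = 1 + d² - 3*d (R(d) = (d² - 3*d) + 1 = 1 + d² - 3*d)
4455 + (R(J(L)) + 11)*(-10) = 4455 + ((1 + (-2 - 5)² - 3*(-2 - 5)) + 11)*(-10) = 4455 + ((1 + (-7)² - 3*(-7)) + 11)*(-10) = 4455 + ((1 + 49 + 21) + 11)*(-10) = 4455 + (71 + 11)*(-10) = 4455 + 82*(-10) = 4455 - 820 = 3635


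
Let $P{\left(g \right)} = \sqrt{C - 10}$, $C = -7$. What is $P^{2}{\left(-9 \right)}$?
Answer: $-17$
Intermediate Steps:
$P{\left(g \right)} = i \sqrt{17}$ ($P{\left(g \right)} = \sqrt{-7 - 10} = \sqrt{-17} = i \sqrt{17}$)
$P^{2}{\left(-9 \right)} = \left(i \sqrt{17}\right)^{2} = -17$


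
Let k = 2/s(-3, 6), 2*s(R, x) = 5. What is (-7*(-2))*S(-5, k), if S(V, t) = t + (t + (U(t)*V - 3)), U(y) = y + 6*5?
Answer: -10878/5 ≈ -2175.6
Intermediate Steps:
U(y) = 30 + y (U(y) = y + 30 = 30 + y)
s(R, x) = 5/2 (s(R, x) = (1/2)*5 = 5/2)
k = 4/5 (k = 2/(5/2) = 2*(2/5) = 4/5 ≈ 0.80000)
S(V, t) = -3 + 2*t + V*(30 + t) (S(V, t) = t + (t + ((30 + t)*V - 3)) = t + (t + (V*(30 + t) - 3)) = t + (t + (-3 + V*(30 + t))) = t + (-3 + t + V*(30 + t)) = -3 + 2*t + V*(30 + t))
(-7*(-2))*S(-5, k) = (-7*(-2))*(-3 + 2*(4/5) - 5*(30 + 4/5)) = 14*(-3 + 8/5 - 5*154/5) = 14*(-3 + 8/5 - 154) = 14*(-777/5) = -10878/5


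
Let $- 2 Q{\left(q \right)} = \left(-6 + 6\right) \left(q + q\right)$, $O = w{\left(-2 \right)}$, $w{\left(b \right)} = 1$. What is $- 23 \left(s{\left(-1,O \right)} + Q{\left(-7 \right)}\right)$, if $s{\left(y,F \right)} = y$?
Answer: $23$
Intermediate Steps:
$O = 1$
$Q{\left(q \right)} = 0$ ($Q{\left(q \right)} = - \frac{\left(-6 + 6\right) \left(q + q\right)}{2} = - \frac{0 \cdot 2 q}{2} = \left(- \frac{1}{2}\right) 0 = 0$)
$- 23 \left(s{\left(-1,O \right)} + Q{\left(-7 \right)}\right) = - 23 \left(-1 + 0\right) = \left(-23\right) \left(-1\right) = 23$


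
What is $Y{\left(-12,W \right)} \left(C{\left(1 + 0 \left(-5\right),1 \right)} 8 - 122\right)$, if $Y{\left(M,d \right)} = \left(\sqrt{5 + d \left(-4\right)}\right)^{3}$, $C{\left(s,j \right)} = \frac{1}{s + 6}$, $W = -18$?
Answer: $- 9306 \sqrt{77} \approx -81660.0$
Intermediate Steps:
$C{\left(s,j \right)} = \frac{1}{6 + s}$
$Y{\left(M,d \right)} = \left(5 - 4 d\right)^{\frac{3}{2}}$ ($Y{\left(M,d \right)} = \left(\sqrt{5 - 4 d}\right)^{3} = \left(5 - 4 d\right)^{\frac{3}{2}}$)
$Y{\left(-12,W \right)} \left(C{\left(1 + 0 \left(-5\right),1 \right)} 8 - 122\right) = \left(5 - -72\right)^{\frac{3}{2}} \left(\frac{1}{6 + \left(1 + 0 \left(-5\right)\right)} 8 - 122\right) = \left(5 + 72\right)^{\frac{3}{2}} \left(\frac{1}{6 + \left(1 + 0\right)} 8 - 122\right) = 77^{\frac{3}{2}} \left(\frac{1}{6 + 1} \cdot 8 - 122\right) = 77 \sqrt{77} \left(\frac{1}{7} \cdot 8 - 122\right) = 77 \sqrt{77} \left(\frac{8}{7} - 122\right) = 77 \sqrt{77} \left(- \frac{846}{7}\right) = - 9306 \sqrt{77}$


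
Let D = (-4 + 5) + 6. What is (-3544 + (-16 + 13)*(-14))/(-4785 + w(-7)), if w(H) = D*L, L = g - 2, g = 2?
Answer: 3502/4785 ≈ 0.73187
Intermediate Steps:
L = 0 (L = 2 - 2 = 0)
D = 7 (D = 1 + 6 = 7)
w(H) = 0 (w(H) = 7*0 = 0)
(-3544 + (-16 + 13)*(-14))/(-4785 + w(-7)) = (-3544 + (-16 + 13)*(-14))/(-4785 + 0) = (-3544 - 3*(-14))/(-4785) = (-3544 + 42)*(-1/4785) = -3502*(-1/4785) = 3502/4785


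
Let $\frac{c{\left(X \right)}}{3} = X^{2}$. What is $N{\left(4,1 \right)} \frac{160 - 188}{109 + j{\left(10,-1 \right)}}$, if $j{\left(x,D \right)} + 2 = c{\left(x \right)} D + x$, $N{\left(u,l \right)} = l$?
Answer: $\frac{28}{183} \approx 0.15301$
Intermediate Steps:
$c{\left(X \right)} = 3 X^{2}$
$j{\left(x,D \right)} = -2 + x + 3 D x^{2}$ ($j{\left(x,D \right)} = -2 + \left(3 x^{2} D + x\right) = -2 + \left(3 D x^{2} + x\right) = -2 + \left(x + 3 D x^{2}\right) = -2 + x + 3 D x^{2}$)
$N{\left(4,1 \right)} \frac{160 - 188}{109 + j{\left(10,-1 \right)}} = 1 \frac{160 - 188}{109 + \left(-2 + 10 + 3 \left(-1\right) 10^{2}\right)} = 1 \left(- \frac{28}{109 + \left(-2 + 10 + 3 \left(-1\right) 100\right)}\right) = 1 \left(- \frac{28}{109 - 292}\right) = 1 \left(- \frac{28}{-183}\right) = 1 \left(\left(-28\right) \left(- \frac{1}{183}\right)\right) = 1 \cdot \frac{28}{183} = \frac{28}{183}$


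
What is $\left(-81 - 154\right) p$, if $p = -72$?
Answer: $16920$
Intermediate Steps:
$\left(-81 - 154\right) p = \left(-81 - 154\right) \left(-72\right) = \left(-235\right) \left(-72\right) = 16920$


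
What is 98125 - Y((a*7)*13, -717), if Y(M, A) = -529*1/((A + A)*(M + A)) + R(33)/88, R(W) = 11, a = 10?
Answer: 108628944503/1107048 ≈ 98125.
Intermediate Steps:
Y(M, A) = ⅛ - 529/(2*A*(A + M)) (Y(M, A) = -529*1/((A + A)*(M + A)) + 11/88 = -529*1/(2*A*(A + M)) + 11*(1/88) = -529*1/(2*A*(A + M)) + ⅛ = -529/(2*A*(A + M)) + ⅛ = ⅛ - 529/(2*A*(A + M)))
98125 - Y((a*7)*13, -717) = 98125 - (-2116 + (-717)² - 717*10*7*13)/(8*(-717)*(-717 + (10*7)*13)) = 98125 - (-1)*(-2116 + 514089 - 50190*13)/(8*717*(-717 + 70*13)) = 98125 - (-1)*(-2116 + 514089 - 717*910)/(8*717*(-717 + 910)) = 98125 - (-1)*(-2116 + 514089 - 652470)/(8*717*193) = 98125 - (-1)*(-140497)/(8*717*193) = 98125 - 1*140497/1107048 = 98125 - 140497/1107048 = 108628944503/1107048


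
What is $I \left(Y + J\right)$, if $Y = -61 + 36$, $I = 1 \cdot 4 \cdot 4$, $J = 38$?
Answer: $208$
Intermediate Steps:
$I = 16$ ($I = 4 \cdot 4 = 16$)
$Y = -25$
$I \left(Y + J\right) = 16 \left(-25 + 38\right) = 16 \cdot 13 = 208$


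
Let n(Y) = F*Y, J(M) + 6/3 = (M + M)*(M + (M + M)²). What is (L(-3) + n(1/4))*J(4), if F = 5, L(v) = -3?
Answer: -1897/2 ≈ -948.50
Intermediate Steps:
J(M) = -2 + 2*M*(M + 4*M²) (J(M) = -2 + (M + M)*(M + (M + M)²) = -2 + (2*M)*(M + (2*M)²) = -2 + (2*M)*(M + 4*M²) = -2 + 2*M*(M + 4*M²))
n(Y) = 5*Y
(L(-3) + n(1/4))*J(4) = (-3 + 5/4)*(-2 + 2*4² + 8*4³) = (-3 + 5*(¼))*(-2 + 2*16 + 8*64) = (-3 + 5/4)*(-2 + 32 + 512) = -7/4*542 = -1897/2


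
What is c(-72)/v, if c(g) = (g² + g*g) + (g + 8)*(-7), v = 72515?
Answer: 10816/72515 ≈ 0.14916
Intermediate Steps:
c(g) = -56 - 7*g + 2*g² (c(g) = (g² + g²) + (8 + g)*(-7) = 2*g² + (-56 - 7*g) = -56 - 7*g + 2*g²)
c(-72)/v = (-56 - 7*(-72) + 2*(-72)²)/72515 = (-56 + 504 + 2*5184)*(1/72515) = (-56 + 504 + 10368)*(1/72515) = 10816*(1/72515) = 10816/72515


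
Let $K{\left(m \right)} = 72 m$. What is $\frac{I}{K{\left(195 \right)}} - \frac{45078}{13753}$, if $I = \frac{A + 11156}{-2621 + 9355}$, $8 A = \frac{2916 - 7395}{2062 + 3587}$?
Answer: $- \frac{7133243050280933}{2176383678967680} \approx -3.2776$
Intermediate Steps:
$A = - \frac{1493}{15064}$ ($A = \frac{\left(2916 - 7395\right) \frac{1}{2062 + 3587}}{8} = \frac{\left(-4479\right) \frac{1}{5649}}{8} = \frac{1}{8} \left(- \frac{1493}{1883}\right) = - \frac{1493}{15064} \approx -0.09911$)
$I = \frac{168052491}{101440976}$ ($I = \frac{- \frac{1493}{15064} + 11156}{-2621 + 9355} = \frac{168052491}{15064 \cdot 6734} = \frac{168052491}{15064} \cdot \frac{1}{6734} = \frac{168052491}{101440976} \approx 1.6567$)
$\frac{I}{K{\left(195 \right)}} - \frac{45078}{13753} = \frac{168052491}{101440976 \cdot 72 \cdot 195} - \frac{45078}{13753} = \frac{168052491}{101440976 \cdot 14040} - \frac{45078}{13753} = \frac{168052491}{101440976} \cdot \frac{1}{14040} - \frac{45078}{13753} = \frac{18672499}{158247922560} - \frac{45078}{13753} = - \frac{7133243050280933}{2176383678967680}$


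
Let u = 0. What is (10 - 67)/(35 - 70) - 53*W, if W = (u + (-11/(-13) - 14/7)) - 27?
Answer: 679671/455 ≈ 1493.8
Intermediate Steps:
W = -366/13 (W = (0 + (-11/(-13) - 14/7)) - 27 = (0 + (-11*(-1/13) - 14*⅐)) - 27 = (0 + (11/13 - 2)) - 27 = (0 - 15/13) - 27 = -15/13 - 27 = -366/13 ≈ -28.154)
(10 - 67)/(35 - 70) - 53*W = (10 - 67)/(35 - 70) - 53*(-366/13) = -57/(-35) + 19398/13 = -57*(-1/35) + 19398/13 = 57/35 + 19398/13 = 679671/455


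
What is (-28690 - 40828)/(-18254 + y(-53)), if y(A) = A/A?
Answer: 69518/18253 ≈ 3.8086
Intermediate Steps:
y(A) = 1
(-28690 - 40828)/(-18254 + y(-53)) = (-28690 - 40828)/(-18254 + 1) = -69518/(-18253) = -69518*(-1/18253) = 69518/18253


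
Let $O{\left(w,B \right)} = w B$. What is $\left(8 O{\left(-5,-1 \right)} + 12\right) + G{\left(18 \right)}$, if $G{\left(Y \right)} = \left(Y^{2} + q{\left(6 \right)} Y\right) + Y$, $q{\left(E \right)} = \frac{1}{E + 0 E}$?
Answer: $397$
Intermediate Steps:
$q{\left(E \right)} = \frac{1}{E}$ ($q{\left(E \right)} = \frac{1}{E + 0} = \frac{1}{E}$)
$G{\left(Y \right)} = Y^{2} + \frac{7 Y}{6}$ ($G{\left(Y \right)} = \left(Y^{2} + \frac{Y}{6}\right) + Y = Y^{2} + \frac{7 Y}{6}$)
$O{\left(w,B \right)} = B w$
$\left(8 O{\left(-5,-1 \right)} + 12\right) + G{\left(18 \right)} = \left(8 \left(\left(-1\right) \left(-5\right)\right) + 12\right) + \frac{1}{6} \cdot 18 \left(7 + 6 \cdot 18\right) = \left(8 \cdot 5 + 12\right) + \frac{1}{6} \cdot 18 \left(7 + 108\right) = \left(40 + 12\right) + \frac{1}{6} \cdot 18 \cdot 115 = 52 + 345 = 397$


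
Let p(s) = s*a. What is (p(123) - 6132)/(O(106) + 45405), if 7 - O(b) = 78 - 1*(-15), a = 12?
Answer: -4656/45319 ≈ -0.10274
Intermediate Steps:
p(s) = 12*s (p(s) = s*12 = 12*s)
O(b) = -86 (O(b) = 7 - (78 - 1*(-15)) = 7 - (78 + 15) = 7 - 1*93 = 7 - 93 = -86)
(p(123) - 6132)/(O(106) + 45405) = (12*123 - 6132)/(-86 + 45405) = (1476 - 6132)/45319 = -4656*1/45319 = -4656/45319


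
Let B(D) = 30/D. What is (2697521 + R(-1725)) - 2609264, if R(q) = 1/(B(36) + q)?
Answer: 913018659/10345 ≈ 88257.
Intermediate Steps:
R(q) = 1/(⅚ + q) (R(q) = 1/(30/36 + q) = 1/(30*(1/36) + q) = 1/(⅚ + q))
(2697521 + R(-1725)) - 2609264 = (2697521 + 6/(5 + 6*(-1725))) - 2609264 = (2697521 + 6/(5 - 10350)) - 2609264 = (2697521 + 6/(-10345)) - 2609264 = (2697521 + 6*(-1/10345)) - 2609264 = (2697521 - 6/10345) - 2609264 = 27905854739/10345 - 2609264 = 913018659/10345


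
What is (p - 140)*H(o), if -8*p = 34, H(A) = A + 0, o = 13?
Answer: -7501/4 ≈ -1875.3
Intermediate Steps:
H(A) = A
p = -17/4 (p = -1/8*34 = -17/4 ≈ -4.2500)
(p - 140)*H(o) = (-17/4 - 140)*13 = -577/4*13 = -7501/4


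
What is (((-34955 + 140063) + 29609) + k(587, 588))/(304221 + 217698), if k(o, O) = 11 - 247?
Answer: 44827/173973 ≈ 0.25767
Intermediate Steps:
k(o, O) = -236
(((-34955 + 140063) + 29609) + k(587, 588))/(304221 + 217698) = (((-34955 + 140063) + 29609) - 236)/(304221 + 217698) = ((105108 + 29609) - 236)/521919 = (134717 - 236)*(1/521919) = 134481*(1/521919) = 44827/173973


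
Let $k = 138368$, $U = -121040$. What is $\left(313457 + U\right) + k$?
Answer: $330785$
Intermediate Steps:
$\left(313457 + U\right) + k = \left(313457 - 121040\right) + 138368 = 192417 + 138368 = 330785$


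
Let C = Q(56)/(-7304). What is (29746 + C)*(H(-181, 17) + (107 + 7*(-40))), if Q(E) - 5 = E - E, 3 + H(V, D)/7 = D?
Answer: -16294858425/7304 ≈ -2.2309e+6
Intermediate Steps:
H(V, D) = -21 + 7*D
Q(E) = 5 (Q(E) = 5 + (E - E) = 5 + 0 = 5)
C = -5/7304 (C = 5/(-7304) = 5*(-1/7304) = -5/7304 ≈ -0.00068456)
(29746 + C)*(H(-181, 17) + (107 + 7*(-40))) = (29746 - 5/7304)*((-21 + 7*17) + (107 + 7*(-40))) = 217264779*((-21 + 119) + (107 - 280))/7304 = 217264779*(98 - 173)/7304 = (217264779/7304)*(-75) = -16294858425/7304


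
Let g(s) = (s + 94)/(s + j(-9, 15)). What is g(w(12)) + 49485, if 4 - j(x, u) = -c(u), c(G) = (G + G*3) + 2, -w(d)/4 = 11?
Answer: 544360/11 ≈ 49487.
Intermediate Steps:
w(d) = -44 (w(d) = -4*11 = -44)
c(G) = 2 + 4*G (c(G) = (G + 3*G) + 2 = 4*G + 2 = 2 + 4*G)
j(x, u) = 6 + 4*u (j(x, u) = 4 - (-1)*(2 + 4*u) = 4 - (-2 - 4*u) = 4 + (2 + 4*u) = 6 + 4*u)
g(s) = (94 + s)/(66 + s) (g(s) = (s + 94)/(s + (6 + 4*15)) = (94 + s)/(s + (6 + 60)) = (94 + s)/(s + 66) = (94 + s)/(66 + s))
g(w(12)) + 49485 = (94 - 44)/(66 - 44) + 49485 = 50/22 + 49485 = (1/22)*50 + 49485 = 25/11 + 49485 = 544360/11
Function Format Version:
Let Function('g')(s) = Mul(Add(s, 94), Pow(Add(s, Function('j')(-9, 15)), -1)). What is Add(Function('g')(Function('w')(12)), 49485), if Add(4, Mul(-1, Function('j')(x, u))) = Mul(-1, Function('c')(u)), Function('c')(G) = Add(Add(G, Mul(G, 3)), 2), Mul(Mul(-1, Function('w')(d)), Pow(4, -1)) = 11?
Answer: Rational(544360, 11) ≈ 49487.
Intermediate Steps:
Function('w')(d) = -44 (Function('w')(d) = Mul(-4, 11) = -44)
Function('c')(G) = Add(2, Mul(4, G)) (Function('c')(G) = Add(Add(G, Mul(3, G)), 2) = Add(Mul(4, G), 2) = Add(2, Mul(4, G)))
Function('j')(x, u) = Add(6, Mul(4, u)) (Function('j')(x, u) = Add(4, Mul(-1, Mul(-1, Add(2, Mul(4, u))))) = Add(4, Mul(-1, Add(-2, Mul(-4, u)))) = Add(4, Add(2, Mul(4, u))) = Add(6, Mul(4, u)))
Function('g')(s) = Mul(Pow(Add(66, s), -1), Add(94, s)) (Function('g')(s) = Mul(Add(s, 94), Pow(Add(s, Add(6, Mul(4, 15))), -1)) = Mul(Add(94, s), Pow(Add(s, Add(6, 60)), -1)) = Mul(Add(94, s), Pow(Add(s, 66), -1)) = Mul(Add(94, s), Pow(Add(66, s), -1)) = Mul(Pow(Add(66, s), -1), Add(94, s)))
Add(Function('g')(Function('w')(12)), 49485) = Add(Mul(Pow(Add(66, -44), -1), Add(94, -44)), 49485) = Add(Mul(Pow(22, -1), 50), 49485) = Add(Mul(Rational(1, 22), 50), 49485) = Add(Rational(25, 11), 49485) = Rational(544360, 11)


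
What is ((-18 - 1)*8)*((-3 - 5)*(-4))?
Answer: -4864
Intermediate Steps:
((-18 - 1)*8)*((-3 - 5)*(-4)) = (-19*8)*(-8*(-4)) = -152*32 = -4864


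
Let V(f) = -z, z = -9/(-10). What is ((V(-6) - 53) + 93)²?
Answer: 152881/100 ≈ 1528.8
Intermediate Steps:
z = 9/10 (z = -9*(-⅒) = 9/10 ≈ 0.90000)
V(f) = -9/10 (V(f) = -1*9/10 = -9/10)
((V(-6) - 53) + 93)² = ((-9/10 - 53) + 93)² = (-539/10 + 93)² = (391/10)² = 152881/100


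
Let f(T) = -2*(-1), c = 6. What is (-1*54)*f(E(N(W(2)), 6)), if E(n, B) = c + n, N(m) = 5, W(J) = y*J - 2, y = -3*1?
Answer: -108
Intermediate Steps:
y = -3
W(J) = -2 - 3*J (W(J) = -3*J - 2 = -2 - 3*J)
E(n, B) = 6 + n
f(T) = 2
(-1*54)*f(E(N(W(2)), 6)) = -1*54*2 = -54*2 = -108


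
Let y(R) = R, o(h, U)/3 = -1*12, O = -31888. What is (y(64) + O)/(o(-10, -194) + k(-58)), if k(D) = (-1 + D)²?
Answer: -2448/265 ≈ -9.2377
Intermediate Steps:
o(h, U) = -36 (o(h, U) = 3*(-1*12) = 3*(-12) = -36)
(y(64) + O)/(o(-10, -194) + k(-58)) = (64 - 31888)/(-36 + (-1 - 58)²) = -31824/(-36 + (-59)²) = -31824/(-36 + 3481) = -31824/3445 = -31824*1/3445 = -2448/265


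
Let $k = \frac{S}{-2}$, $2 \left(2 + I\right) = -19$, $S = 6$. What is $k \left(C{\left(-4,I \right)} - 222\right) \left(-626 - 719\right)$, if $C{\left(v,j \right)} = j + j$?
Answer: $-988575$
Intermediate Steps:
$I = - \frac{23}{2}$ ($I = -2 + \frac{1}{2} \left(-19\right) = -2 - \frac{19}{2} = - \frac{23}{2} \approx -11.5$)
$C{\left(v,j \right)} = 2 j$
$k = -3$ ($k = \frac{6}{-2} = 6 \left(- \frac{1}{2}\right) = -3$)
$k \left(C{\left(-4,I \right)} - 222\right) \left(-626 - 719\right) = - 3 \left(2 \left(- \frac{23}{2}\right) - 222\right) \left(-626 - 719\right) = - 3 \left(-23 - 222\right) \left(-1345\right) = - 3 \left(\left(-245\right) \left(-1345\right)\right) = \left(-3\right) 329525 = -988575$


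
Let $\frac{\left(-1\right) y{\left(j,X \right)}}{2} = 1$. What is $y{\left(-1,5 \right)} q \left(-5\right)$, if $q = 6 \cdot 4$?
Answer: $240$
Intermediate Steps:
$q = 24$
$y{\left(j,X \right)} = -2$ ($y{\left(j,X \right)} = \left(-2\right) 1 = -2$)
$y{\left(-1,5 \right)} q \left(-5\right) = \left(-2\right) 24 \left(-5\right) = \left(-48\right) \left(-5\right) = 240$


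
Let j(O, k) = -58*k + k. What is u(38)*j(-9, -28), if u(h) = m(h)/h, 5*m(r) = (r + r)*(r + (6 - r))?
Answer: 19152/5 ≈ 3830.4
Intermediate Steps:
m(r) = 12*r/5 (m(r) = ((r + r)*(r + (6 - r)))/5 = ((2*r)*6)/5 = (12*r)/5 = 12*r/5)
j(O, k) = -57*k
u(h) = 12/5 (u(h) = (12*h/5)/h = 12/5)
u(38)*j(-9, -28) = 12*(-57*(-28))/5 = (12/5)*1596 = 19152/5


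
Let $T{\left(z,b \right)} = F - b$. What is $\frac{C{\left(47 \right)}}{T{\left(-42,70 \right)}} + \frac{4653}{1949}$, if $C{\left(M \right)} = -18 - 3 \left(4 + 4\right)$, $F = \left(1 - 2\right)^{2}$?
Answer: $\frac{134305}{44827} \approx 2.9961$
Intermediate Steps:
$F = 1$ ($F = \left(-1\right)^{2} = 1$)
$C{\left(M \right)} = -42$ ($C{\left(M \right)} = -18 - 24 = -42$)
$T{\left(z,b \right)} = 1 - b$
$\frac{C{\left(47 \right)}}{T{\left(-42,70 \right)}} + \frac{4653}{1949} = - \frac{42}{1 - 70} + \frac{4653}{1949} = - \frac{42}{1 - 70} + 4653 \cdot \frac{1}{1949} = - \frac{42}{-69} + \frac{4653}{1949} = \left(-42\right) \left(- \frac{1}{69}\right) + \frac{4653}{1949} = \frac{14}{23} + \frac{4653}{1949} = \frac{134305}{44827}$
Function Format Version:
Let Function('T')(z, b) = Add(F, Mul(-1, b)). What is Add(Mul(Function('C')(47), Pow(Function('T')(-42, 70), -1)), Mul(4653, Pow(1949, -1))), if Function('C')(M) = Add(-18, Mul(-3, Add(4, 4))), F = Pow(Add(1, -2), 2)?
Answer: Rational(134305, 44827) ≈ 2.9961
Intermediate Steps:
F = 1 (F = Pow(-1, 2) = 1)
Function('C')(M) = -42 (Function('C')(M) = Add(-18, Mul(-3, 8)) = Add(-18, -24) = -42)
Function('T')(z, b) = Add(1, Mul(-1, b))
Add(Mul(Function('C')(47), Pow(Function('T')(-42, 70), -1)), Mul(4653, Pow(1949, -1))) = Add(Mul(-42, Pow(Add(1, Mul(-1, 70)), -1)), Mul(4653, Pow(1949, -1))) = Add(Mul(-42, Pow(Add(1, -70), -1)), Mul(4653, Rational(1, 1949))) = Add(Mul(-42, Pow(-69, -1)), Rational(4653, 1949)) = Add(Mul(-42, Rational(-1, 69)), Rational(4653, 1949)) = Add(Rational(14, 23), Rational(4653, 1949)) = Rational(134305, 44827)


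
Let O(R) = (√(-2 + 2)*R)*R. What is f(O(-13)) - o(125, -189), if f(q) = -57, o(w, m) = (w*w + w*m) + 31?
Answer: 7912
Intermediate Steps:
o(w, m) = 31 + w² + m*w (o(w, m) = (w² + m*w) + 31 = 31 + w² + m*w)
O(R) = 0 (O(R) = (√0*R)*R = (0*R)*R = 0*R = 0)
f(O(-13)) - o(125, -189) = -57 - (31 + 125² - 189*125) = -57 - (31 + 15625 - 23625) = -57 - 1*(-7969) = -57 + 7969 = 7912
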